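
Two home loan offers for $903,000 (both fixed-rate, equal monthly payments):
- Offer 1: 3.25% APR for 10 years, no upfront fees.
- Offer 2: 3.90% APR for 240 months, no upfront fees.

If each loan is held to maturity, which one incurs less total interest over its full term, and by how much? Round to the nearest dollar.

Offer 1: at 3.25% the monthly rate is 0.0027083, so the payment is 903,000 × 0.0027083 / (1 − 1.0027083^−120) = $8,824.03.
Total interest on Offer 1 = 120 × $8,824.03 − $903,000 = $155,883.60.
Offer 2: at 3.90% the monthly rate is 0.0032500, so the payment is 903,000 × 0.0032500 / (1 − 1.0032500^−240) = $5,424.54.
Total interest on Offer 2 = 240 × $5,424.54 − $903,000 = $398,889.60.
Offer 1 is lower by $243,006.00.

Offer 1 by $243,006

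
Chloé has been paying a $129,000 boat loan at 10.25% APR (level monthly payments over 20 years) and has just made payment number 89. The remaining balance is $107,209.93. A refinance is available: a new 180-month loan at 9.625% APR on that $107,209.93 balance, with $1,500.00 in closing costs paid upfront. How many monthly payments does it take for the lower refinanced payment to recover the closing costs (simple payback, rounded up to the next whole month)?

Current payment = 129,000 × 10.25%/12 / (1 − (1+0.0085417)^−240) = $1,266.32.
Refinanced payment = 107,209.93 × 0.0080208 / (1 − (1+0.0080208)^−180) = $1,127.61.
Monthly savings = $1,266.32 − $1,127.61 = $138.71.
Break-even = $1,500.00 / $138.71 = 10.81 → 11 months.

11 months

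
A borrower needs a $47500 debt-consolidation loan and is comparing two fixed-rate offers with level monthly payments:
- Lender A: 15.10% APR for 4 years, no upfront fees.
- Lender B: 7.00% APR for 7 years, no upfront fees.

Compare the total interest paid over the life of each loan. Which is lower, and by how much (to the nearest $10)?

Lender A: monthly rate = 15.1%/12 = 0.0125833; payment = 47,500 × 0.0125833 / (1 − (1+0.0125833)^−48) = $1,324.37.
Total interest on Lender A = 48 × $1,324.37 − $47,500 = $16,069.76.
Lender B: monthly rate = 7%/12 = 0.0058333; payment = 47,500 × 0.0058333 / (1 − (1+0.0058333)^−84) = $716.90.
Total interest on Lender B = 84 × $716.90 − $47,500 = $12,719.60.
Lender B is lower by $3,350.16.

Lender B by $3,350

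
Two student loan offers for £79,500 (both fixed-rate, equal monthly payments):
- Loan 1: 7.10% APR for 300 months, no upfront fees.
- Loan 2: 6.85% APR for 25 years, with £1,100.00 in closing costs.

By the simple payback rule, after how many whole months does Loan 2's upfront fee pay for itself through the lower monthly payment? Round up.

87 months

Loan 1: at 7.10% the monthly rate is 0.0059167, so the payment is 79,500 × 0.0059167 / (1 − 1.0059167^−300) = £566.97.
Loan 2: at 6.85% the monthly rate is 0.0057083, so the payment is 79,500 × 0.0057083 / (1 − 1.0057083^−300) = £554.31.
Monthly savings = £566.97 − £554.31 = £12.66.
Break-even = £1,100.00 / £12.66 = 86.89 → 87 months.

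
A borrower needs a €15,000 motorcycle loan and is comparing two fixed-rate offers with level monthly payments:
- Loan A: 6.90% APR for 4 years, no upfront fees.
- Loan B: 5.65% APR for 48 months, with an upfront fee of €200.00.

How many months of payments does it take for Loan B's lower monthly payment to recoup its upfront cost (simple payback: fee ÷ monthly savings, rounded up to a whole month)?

24 months

Loan A: monthly rate = 6.9%/12 = 0.0057500; payment = 15,000 × 0.0057500 / (1 − (1+0.0057500)^−48) = €358.50.
Loan B: monthly rate = 5.65%/12 = 0.0047083; payment = 15,000 × 0.0047083 / (1 − (1+0.0047083)^−48) = €349.87.
Monthly savings = €358.50 − €349.87 = €8.63.
Break-even = €200.00 / €8.63 = 23.17 → 24 months.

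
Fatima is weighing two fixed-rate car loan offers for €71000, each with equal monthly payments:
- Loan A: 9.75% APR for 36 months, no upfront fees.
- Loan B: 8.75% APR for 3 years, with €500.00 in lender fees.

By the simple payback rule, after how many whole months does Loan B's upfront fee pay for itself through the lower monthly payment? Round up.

16 months

Loan A: at 9.75% the monthly rate is 0.0081250, so the payment is 71,000 × 0.0081250 / (1 − 1.0081250^−36) = €2,282.65.
Loan B: monthly rate = 8.75%/12 = 0.0072917; payment = 71,000 × 0.0072917 / (1 − (1+0.0072917)^−36) = €2,249.53.
Monthly savings = €2,282.65 − €2,249.53 = €33.12.
Break-even = €500.00 / €33.12 = 15.10 → 16 months.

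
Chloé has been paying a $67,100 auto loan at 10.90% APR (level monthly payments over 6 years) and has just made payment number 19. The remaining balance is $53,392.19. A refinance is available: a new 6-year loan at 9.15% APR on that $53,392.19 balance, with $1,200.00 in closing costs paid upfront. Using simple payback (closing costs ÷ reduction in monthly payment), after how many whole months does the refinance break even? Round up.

Current payment = 67,100 × 10.9%/12 / (1 − (1+0.0090833)^−72) = $1,273.75.
Refinanced payment = 53,392.19 × 0.0076250 / (1 − (1+0.0076250)^−72) = $966.40.
Monthly savings = $1,273.75 − $966.40 = $307.35.
Break-even = $1,200.00 / $307.35 = 3.90 → 4 months.

4 months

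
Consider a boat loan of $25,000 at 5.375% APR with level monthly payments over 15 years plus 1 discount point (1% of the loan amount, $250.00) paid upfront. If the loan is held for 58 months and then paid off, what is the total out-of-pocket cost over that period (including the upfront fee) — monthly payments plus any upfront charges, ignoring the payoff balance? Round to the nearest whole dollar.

At 5.375% the monthly rate is 0.0044792, so the payment is 25,000 × 0.0044792 / (1 − 1.0044792^−180) = $202.62.
Total outlay = 58 × $202.62 + $250.00 = $12,001.96.

$12,002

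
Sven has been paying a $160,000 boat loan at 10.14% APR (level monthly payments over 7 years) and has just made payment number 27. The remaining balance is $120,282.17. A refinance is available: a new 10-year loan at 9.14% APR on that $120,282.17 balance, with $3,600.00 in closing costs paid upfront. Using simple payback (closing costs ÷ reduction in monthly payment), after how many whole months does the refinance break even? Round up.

Current payment = 160,000 × 10.14%/12 / (1 − (1+0.0084500)^−84) = $2,667.78.
Refinanced payment = 120,282.17 × 0.0076167 / (1 − (1+0.0076167)^−120) = $1,532.81.
Monthly savings = $2,667.78 − $1,532.81 = $1,134.97.
Break-even = $3,600.00 / $1,134.97 = 3.17 → 4 months.

4 months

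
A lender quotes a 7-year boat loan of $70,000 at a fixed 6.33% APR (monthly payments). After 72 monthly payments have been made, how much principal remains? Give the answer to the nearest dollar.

$11,989

With monthly rate i = 6.33%/12 = 0.0052750, the balance after k of n payments is P · [(1+i)^n − (1+i)^k] / [(1+i)^n − 1].
(1+0.0052750)^84 = 1.55571527 and (1+0.0052750)^72 = 1.46053351, so the balance is 70,000 × (1.55571527 − 1.46053351) / (1.55571527 − 1) = $11,989.45.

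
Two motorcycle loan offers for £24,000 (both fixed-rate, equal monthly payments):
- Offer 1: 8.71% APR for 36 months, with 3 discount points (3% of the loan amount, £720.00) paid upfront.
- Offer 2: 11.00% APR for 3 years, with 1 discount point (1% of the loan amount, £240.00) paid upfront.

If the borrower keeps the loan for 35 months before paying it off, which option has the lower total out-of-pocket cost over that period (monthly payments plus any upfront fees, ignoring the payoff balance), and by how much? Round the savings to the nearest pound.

Offer 1: at 8.71% the monthly rate is 0.0072583, so the payment is 24,000 × 0.0072583 / (1 − 1.0072583^−36) = £759.96.
Offer 2: at 11.00% the monthly rate is 0.0091667, so the payment is 24,000 × 0.0091667 / (1 − 1.0091667^−36) = £785.73.
Over 35 months: Offer 1 costs 35 × £759.96 + £720.00 = £27,318.60; Offer 2 costs 35 × £785.73 + £240.00 = £27,740.55.
Offer 1 is cheaper by £27,740.55 − £27,318.60 = £421.95.

Offer 1 by £422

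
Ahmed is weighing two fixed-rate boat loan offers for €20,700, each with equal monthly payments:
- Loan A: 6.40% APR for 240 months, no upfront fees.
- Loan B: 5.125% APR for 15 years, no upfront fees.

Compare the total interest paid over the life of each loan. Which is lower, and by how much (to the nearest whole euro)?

Loan B by €7,040

Loan A: at 6.40% the monthly rate is 0.0053333, so the payment is 20,700 × 0.0053333 / (1 − 1.0053333^−240) = €153.12.
Total interest on Loan A = 240 × €153.12 − €20,700 = €16,048.80.
Loan B: at 5.125% the monthly rate is 0.0042708, so the payment is 20,700 × 0.0042708 / (1 − 1.0042708^−180) = €165.05.
Total interest on Loan B = 180 × €165.05 − €20,700 = €9,009.00.
Loan B is lower by €7,039.80.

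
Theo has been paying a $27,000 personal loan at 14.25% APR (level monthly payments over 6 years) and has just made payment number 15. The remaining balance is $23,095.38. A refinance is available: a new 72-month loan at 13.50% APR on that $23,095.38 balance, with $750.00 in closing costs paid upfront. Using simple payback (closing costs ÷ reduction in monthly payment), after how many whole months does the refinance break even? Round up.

9 months

Current payment = 27,000 × 14.25%/12 / (1 − (1+0.0118750)^−72) = $559.98.
Refinanced payment = 23,095.38 × 0.0112500 / (1 − (1+0.0112500)^−72) = $469.74.
Monthly savings = $559.98 − $469.74 = $90.24.
Break-even = $750.00 / $90.24 = 8.31 → 9 months.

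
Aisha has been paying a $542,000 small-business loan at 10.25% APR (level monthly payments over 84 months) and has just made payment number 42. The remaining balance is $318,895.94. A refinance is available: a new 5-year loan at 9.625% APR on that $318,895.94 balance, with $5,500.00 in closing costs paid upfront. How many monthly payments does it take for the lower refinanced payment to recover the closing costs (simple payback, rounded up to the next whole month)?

3 months

Current payment = 542,000 × 10.25%/12 / (1 − (1+0.0085417)^−84) = $9,068.01.
Refinanced payment = 318,895.94 × 0.0080208 / (1 − (1+0.0080208)^−60) = $6,716.91.
Monthly savings = $9,068.01 − $6,716.91 = $2,351.10.
Break-even = $5,500.00 / $2,351.10 = 2.34 → 3 months.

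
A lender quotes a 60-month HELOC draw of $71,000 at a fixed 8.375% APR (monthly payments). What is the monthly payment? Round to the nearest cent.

$1,452.40

At 8.375% the monthly rate is 0.0069792, so the payment is 71,000 × 0.0069792 / (1 − 1.0069792^−60) = $1,452.40.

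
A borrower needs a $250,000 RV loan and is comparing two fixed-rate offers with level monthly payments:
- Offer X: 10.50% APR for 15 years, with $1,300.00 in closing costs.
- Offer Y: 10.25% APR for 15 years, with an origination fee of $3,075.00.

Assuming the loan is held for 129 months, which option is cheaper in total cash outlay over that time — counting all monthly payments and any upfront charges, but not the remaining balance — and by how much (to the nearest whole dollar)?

Offer X: at 10.50% the monthly rate is 0.0087500, so the payment is 250,000 × 0.0087500 / (1 − 1.0087500^−180) = $2,763.50.
Offer Y: monthly rate = 10.25%/12 = 0.0085417; payment = 250,000 × 0.0085417 / (1 − (1+0.0085417)^−180) = $2,724.88.
Over 129 months: Offer X costs 129 × $2,763.50 + $1,300.00 = $357,791.50; Offer Y costs 129 × $2,724.88 + $3,075.00 = $354,584.52.
Offer Y is cheaper by $357,791.50 − $354,584.52 = $3,206.98.

Offer Y by $3,207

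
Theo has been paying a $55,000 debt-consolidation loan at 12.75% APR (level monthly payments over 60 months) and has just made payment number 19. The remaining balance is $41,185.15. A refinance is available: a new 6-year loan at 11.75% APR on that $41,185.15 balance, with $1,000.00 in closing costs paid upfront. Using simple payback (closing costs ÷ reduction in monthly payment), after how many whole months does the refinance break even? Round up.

Current payment = 55,000 × 12.75%/12 / (1 − (1+0.0106250)^−60) = $1,244.39.
Refinanced payment = 41,185.15 × 0.0097917 / (1 − (1+0.0097917)^−72) = $799.83.
Monthly savings = $1,244.39 − $799.83 = $444.56.
Break-even = $1,000.00 / $444.56 = 2.25 → 3 months.

3 months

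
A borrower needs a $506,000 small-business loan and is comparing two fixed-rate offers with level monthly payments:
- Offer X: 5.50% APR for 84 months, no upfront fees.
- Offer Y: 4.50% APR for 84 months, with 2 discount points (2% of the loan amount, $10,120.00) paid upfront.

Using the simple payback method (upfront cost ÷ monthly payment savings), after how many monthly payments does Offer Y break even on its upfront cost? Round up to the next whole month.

43 months

Offer X: monthly rate = 5.5%/12 = 0.0045833; payment = 506,000 × 0.0045833 / (1 − (1+0.0045833)^−84) = $7,271.24.
Offer Y: monthly rate = 4.5%/12 = 0.0037500; payment = 506,000 × 0.0037500 / (1 − (1+0.0037500)^−84) = $7,033.48.
Monthly savings = $7,271.24 − $7,033.48 = $237.76.
Break-even = $10,120.00 / $237.76 = 42.56 → 43 months.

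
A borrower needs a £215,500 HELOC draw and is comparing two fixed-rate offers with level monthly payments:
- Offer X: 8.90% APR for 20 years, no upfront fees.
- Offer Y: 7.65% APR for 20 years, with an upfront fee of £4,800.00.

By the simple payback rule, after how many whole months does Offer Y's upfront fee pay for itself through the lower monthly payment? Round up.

Offer X: at 8.90% the monthly rate is 0.0074167, so the payment is 215,500 × 0.0074167 / (1 − 1.0074167^−240) = £1,925.07.
Offer Y: at 7.65% the monthly rate is 0.0063750, so the payment is 215,500 × 0.0063750 / (1 − 1.0063750^−240) = £1,755.87.
Monthly savings = £1,925.07 − £1,755.87 = £169.20.
Break-even = £4,800.00 / £169.20 = 28.37 → 29 months.

29 months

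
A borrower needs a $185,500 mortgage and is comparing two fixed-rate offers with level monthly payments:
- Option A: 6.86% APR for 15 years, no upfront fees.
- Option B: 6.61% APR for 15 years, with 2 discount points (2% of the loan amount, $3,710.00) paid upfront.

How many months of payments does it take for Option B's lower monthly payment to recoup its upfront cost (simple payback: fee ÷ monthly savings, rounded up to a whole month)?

145 months

Option A: monthly rate = 6.86%/12 = 0.0057167; payment = 185,500 × 0.0057167 / (1 − (1+0.0057167)^−180) = $1,652.84.
Option B: at 6.61% the monthly rate is 0.0055083, so the payment is 185,500 × 0.0055083 / (1 − 1.0055083^−180) = $1,627.14.
Monthly savings = $1,652.84 − $1,627.14 = $25.70.
Break-even = $3,710.00 / $25.70 = 144.36 → 145 months.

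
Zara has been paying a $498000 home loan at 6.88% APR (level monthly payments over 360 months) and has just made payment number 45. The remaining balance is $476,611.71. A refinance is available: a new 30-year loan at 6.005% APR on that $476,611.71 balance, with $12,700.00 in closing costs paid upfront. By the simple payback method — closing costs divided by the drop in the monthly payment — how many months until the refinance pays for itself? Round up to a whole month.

31 months

Current payment = 498,000 × 6.88%/12 / (1 − (1+0.0057333)^−360) = $3,273.17.
Refinanced payment = 476,611.71 × 0.0050042 / (1 − (1+0.0050042)^−360) = $2,859.06.
Monthly savings = $3,273.17 − $2,859.06 = $414.11.
Break-even = $12,700.00 / $414.11 = 30.67 → 31 months.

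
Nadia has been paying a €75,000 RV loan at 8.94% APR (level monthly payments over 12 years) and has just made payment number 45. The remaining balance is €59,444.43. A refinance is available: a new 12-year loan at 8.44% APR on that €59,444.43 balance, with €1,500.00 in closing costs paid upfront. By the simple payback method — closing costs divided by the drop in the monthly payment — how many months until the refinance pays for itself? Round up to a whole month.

Current payment = 75,000 × 8.94%/12 / (1 − (1+0.0074500)^−144) = €850.99.
Refinanced payment = 59,444.43 × 0.0070333 / (1 − (1+0.0070333)^−144) = €657.89.
Monthly savings = €850.99 − €657.89 = €193.10.
Break-even = €1,500.00 / €193.10 = 7.77 → 8 months.

8 months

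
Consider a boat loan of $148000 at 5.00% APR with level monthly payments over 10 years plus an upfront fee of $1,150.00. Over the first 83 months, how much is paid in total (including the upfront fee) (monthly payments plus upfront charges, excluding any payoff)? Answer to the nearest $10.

At 5.00% the monthly rate is 0.0041667, so the payment is 148,000 × 0.0041667 / (1 − 1.0041667^−120) = $1,569.77.
Total outlay = 83 × $1,569.77 + $1,150.00 = $131,440.91.

$131,440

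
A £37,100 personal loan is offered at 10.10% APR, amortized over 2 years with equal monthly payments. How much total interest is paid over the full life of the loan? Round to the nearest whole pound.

£4,029

At 10.10% the monthly rate is 0.0084167, so the payment is 37,100 × 0.0084167 / (1 − 1.0084167^−24) = £1,713.69.
Total paid = 24 × £1,713.69 = £41,128.56; interest = £41,128.56 − £37,100 = £4,028.56.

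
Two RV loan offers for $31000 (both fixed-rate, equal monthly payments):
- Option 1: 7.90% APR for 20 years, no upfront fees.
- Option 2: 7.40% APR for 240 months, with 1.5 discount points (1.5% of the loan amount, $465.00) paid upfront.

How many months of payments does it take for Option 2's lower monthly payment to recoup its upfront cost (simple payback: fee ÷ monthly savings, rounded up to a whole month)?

49 months

Option 1: at 7.90% the monthly rate is 0.0065833, so the payment is 31,000 × 0.0065833 / (1 − 1.0065833^−240) = $257.37.
Option 2: monthly rate = 7.4%/12 = 0.0061667; payment = 31,000 × 0.0061667 / (1 − (1+0.0061667)^−240) = $247.84.
Monthly savings = $257.37 − $247.84 = $9.53.
Break-even = $465.00 / $9.53 = 48.79 → 49 months.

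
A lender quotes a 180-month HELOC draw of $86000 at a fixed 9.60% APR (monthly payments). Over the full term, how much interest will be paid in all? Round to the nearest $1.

$76,581

At 9.60% the monthly rate is 0.0080000, so the payment is 86,000 × 0.0080000 / (1 − 1.0080000^−180) = $903.23.
Total paid = 180 × $903.23 = $162,581.40; interest = $162,581.40 − $86,000 = $76,581.40.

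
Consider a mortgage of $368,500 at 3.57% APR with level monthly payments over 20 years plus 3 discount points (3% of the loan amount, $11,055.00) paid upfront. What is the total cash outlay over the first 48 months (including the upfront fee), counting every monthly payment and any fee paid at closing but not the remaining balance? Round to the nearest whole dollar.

At 3.57% the monthly rate is 0.0029750, so the payment is 368,500 × 0.0029750 / (1 − 1.0029750^−240) = $2,150.43.
Total outlay = 48 × $2,150.43 + $11,055.00 = $114,275.64.

$114,276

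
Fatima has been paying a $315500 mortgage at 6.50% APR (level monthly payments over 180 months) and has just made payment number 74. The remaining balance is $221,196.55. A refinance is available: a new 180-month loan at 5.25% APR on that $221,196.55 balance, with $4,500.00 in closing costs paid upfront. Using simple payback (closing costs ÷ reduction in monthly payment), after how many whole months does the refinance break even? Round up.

5 months

Current payment = 315,500 × 6.5%/12 / (1 − (1+0.0054167)^−180) = $2,748.34.
Refinanced payment = 221,196.55 × 0.0043750 / (1 − (1+0.0043750)^−180) = $1,778.15.
Monthly savings = $2,748.34 − $1,778.15 = $970.19.
Break-even = $4,500.00 / $970.19 = 4.64 → 5 months.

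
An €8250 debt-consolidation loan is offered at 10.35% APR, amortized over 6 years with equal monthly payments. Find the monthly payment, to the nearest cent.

€154.30

Monthly rate = 10.35%/12 = 0.0086250; payment = 8,250 × 0.0086250 / (1 − (1+0.0086250)^−72) = €154.30.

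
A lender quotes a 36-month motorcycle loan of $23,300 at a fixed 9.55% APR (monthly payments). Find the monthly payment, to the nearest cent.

Monthly rate = 9.55%/12 = 0.0079583; payment = 23,300 × 0.0079583 / (1 − (1+0.0079583)^−36) = $746.91.

$746.91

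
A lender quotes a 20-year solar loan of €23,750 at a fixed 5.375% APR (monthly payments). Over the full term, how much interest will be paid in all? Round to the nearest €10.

At 5.375% the monthly rate is 0.0044792, so the payment is 23,750 × 0.0044792 / (1 − 1.0044792^−240) = €161.70.
Total paid = 240 × €161.70 = €38,808.00; interest = €38,808.00 − €23,750 = €15,058.00.

€15,060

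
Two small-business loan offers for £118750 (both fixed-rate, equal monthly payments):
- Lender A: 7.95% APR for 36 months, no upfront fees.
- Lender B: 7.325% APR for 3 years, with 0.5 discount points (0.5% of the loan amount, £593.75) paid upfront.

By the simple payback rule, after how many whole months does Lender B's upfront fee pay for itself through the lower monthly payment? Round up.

Lender A: monthly rate = 7.95%/12 = 0.0066250; payment = 118,750 × 0.0066250 / (1 − (1+0.0066250)^−36) = £3,718.45.
Lender B: at 7.325% the monthly rate is 0.0061042, so the payment is 118,750 × 0.0061042 / (1 − 1.0061042^−36) = £3,684.33.
Monthly savings = £3,718.45 − £3,684.33 = £34.12.
Break-even = £593.75 / £34.12 = 17.40 → 18 months.

18 months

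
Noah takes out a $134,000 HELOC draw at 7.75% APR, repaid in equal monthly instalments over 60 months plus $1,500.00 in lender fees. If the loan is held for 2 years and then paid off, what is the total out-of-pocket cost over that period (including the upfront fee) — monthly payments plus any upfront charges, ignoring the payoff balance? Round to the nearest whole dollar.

Monthly rate = 7.75%/12 = 0.0064583; payment = 134,000 × 0.0064583 / (1 − (1+0.0064583)^−60) = $2,701.03.
Total outlay = 24 × $2,701.03 + $1,500.00 = $66,324.72.

$66,325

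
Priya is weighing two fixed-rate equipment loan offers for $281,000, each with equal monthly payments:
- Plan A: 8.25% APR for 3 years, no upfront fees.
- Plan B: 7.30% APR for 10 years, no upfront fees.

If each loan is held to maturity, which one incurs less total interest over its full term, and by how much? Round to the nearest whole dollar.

Plan A: monthly rate = 8.25%/12 = 0.0068750; payment = 281,000 × 0.0068750 / (1 − (1+0.0068750)^−36) = $8,837.96.
Total interest on Plan A = 36 × $8,837.96 − $281,000 = $37,166.56.
Plan B: monthly rate = 7.3%/12 = 0.0060833; payment = 281,000 × 0.0060833 / (1 − (1+0.0060833)^−120) = $3,306.26.
Total interest on Plan B = 120 × $3,306.26 − $281,000 = $115,751.20.
Plan A is lower by $78,584.64.

Plan A by $78,585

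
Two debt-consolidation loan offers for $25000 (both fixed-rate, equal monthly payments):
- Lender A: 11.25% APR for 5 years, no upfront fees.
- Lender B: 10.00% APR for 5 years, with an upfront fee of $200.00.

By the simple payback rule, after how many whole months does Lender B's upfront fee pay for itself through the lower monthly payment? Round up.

Lender A: monthly rate = 11.25%/12 = 0.0093750; payment = 25,000 × 0.0093750 / (1 − (1+0.0093750)^−60) = $546.68.
Lender B: at 10.00% the monthly rate is 0.0083333, so the payment is 25,000 × 0.0083333 / (1 − 1.0083333^−60) = $531.18.
Monthly savings = $546.68 − $531.18 = $15.50.
Break-even = $200.00 / $15.50 = 12.90 → 13 months.

13 months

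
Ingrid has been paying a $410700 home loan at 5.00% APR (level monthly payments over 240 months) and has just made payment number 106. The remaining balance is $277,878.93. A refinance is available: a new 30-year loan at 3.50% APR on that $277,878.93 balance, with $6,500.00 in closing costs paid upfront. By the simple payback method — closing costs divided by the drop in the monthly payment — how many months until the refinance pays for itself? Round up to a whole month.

Current payment = 410,700 × 5%/12 / (1 − (1+0.0041667)^−240) = $2,710.44.
Refinanced payment = 277,878.93 × 0.0029167 / (1 − (1+0.0029167)^−360) = $1,247.80.
Monthly savings = $2,710.44 − $1,247.80 = $1,462.64.
Break-even = $6,500.00 / $1,462.64 = 4.44 → 5 months.

5 months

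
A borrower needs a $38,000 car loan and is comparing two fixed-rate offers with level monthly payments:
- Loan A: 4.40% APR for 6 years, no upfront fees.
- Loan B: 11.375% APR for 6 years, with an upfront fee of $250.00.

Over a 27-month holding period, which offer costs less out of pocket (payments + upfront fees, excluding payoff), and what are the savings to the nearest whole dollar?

Loan A: at 4.40% the monthly rate is 0.0036667, so the payment is 38,000 × 0.0036667 / (1 − 1.0036667^−72) = $601.47.
Loan B: monthly rate = 11.375%/12 = 0.0094792; payment = 38,000 × 0.0094792 / (1 − (1+0.0094792)^−72) = $730.61.
Over 27 months: Loan A costs 27 × $601.47 = $16,239.69; Loan B costs 27 × $730.61 + $250.00 = $19,976.47.
Loan A is cheaper by $19,976.47 − $16,239.69 = $3,736.78.

Loan A by $3,737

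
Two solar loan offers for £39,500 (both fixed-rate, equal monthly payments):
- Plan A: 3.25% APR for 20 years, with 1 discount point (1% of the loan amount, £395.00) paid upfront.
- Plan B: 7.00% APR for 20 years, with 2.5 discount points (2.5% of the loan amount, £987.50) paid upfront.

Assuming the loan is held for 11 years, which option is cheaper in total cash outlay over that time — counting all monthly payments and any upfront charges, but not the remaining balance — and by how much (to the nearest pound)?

Plan A by £11,443

Plan A: at 3.25% the monthly rate is 0.0027083, so the payment is 39,500 × 0.0027083 / (1 − 1.0027083^−240) = £224.04.
Plan B: monthly rate = 7%/12 = 0.0058333; payment = 39,500 × 0.0058333 / (1 − (1+0.0058333)^−240) = £306.24.
Over 132 months: Plan A costs 132 × £224.04 + £395.00 = £29,968.28; Plan B costs 132 × £306.24 + £987.50 = £41,411.18.
Plan A is cheaper by £41,411.18 − £29,968.28 = £11,442.90.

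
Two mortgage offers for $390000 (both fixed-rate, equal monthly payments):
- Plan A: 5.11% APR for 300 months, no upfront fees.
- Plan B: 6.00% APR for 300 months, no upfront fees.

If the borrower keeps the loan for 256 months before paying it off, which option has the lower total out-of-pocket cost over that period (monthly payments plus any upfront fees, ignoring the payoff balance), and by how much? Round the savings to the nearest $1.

Plan A by $53,199

Plan A: monthly rate = 5.11%/12 = 0.0042583; payment = 390,000 × 0.0042583 / (1 − (1+0.0042583)^−300) = $2,304.97.
Plan B: monthly rate = 6%/12 = 0.0050000; payment = 390,000 × 0.0050000 / (1 − (1+0.0050000)^−300) = $2,512.78.
Over 256 months: Plan A costs 256 × $2,304.97 = $590,072.32; Plan B costs 256 × $2,512.78 = $643,271.68.
Plan A is cheaper by $643,271.68 − $590,072.32 = $53,199.36.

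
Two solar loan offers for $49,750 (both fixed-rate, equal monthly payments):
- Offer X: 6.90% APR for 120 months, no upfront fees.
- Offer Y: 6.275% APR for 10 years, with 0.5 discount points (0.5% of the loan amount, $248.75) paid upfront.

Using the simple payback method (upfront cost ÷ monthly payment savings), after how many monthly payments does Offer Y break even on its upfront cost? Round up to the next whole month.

16 months

Offer X: monthly rate = 6.9%/12 = 0.0057500; payment = 49,750 × 0.0057500 / (1 − (1+0.0057500)^−120) = $575.08.
Offer Y: monthly rate = 6.275%/12 = 0.0052292; payment = 49,750 × 0.0052292 / (1 − (1+0.0052292)^−120) = $559.22.
Monthly savings = $575.08 − $559.22 = $15.86.
Break-even = $248.75 / $15.86 = 15.68 → 16 months.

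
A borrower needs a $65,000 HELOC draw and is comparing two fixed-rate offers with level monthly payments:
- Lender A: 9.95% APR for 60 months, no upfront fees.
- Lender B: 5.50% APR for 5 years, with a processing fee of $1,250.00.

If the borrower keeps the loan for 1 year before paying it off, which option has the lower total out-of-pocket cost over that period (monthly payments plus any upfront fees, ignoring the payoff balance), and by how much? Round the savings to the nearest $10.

Lender B by $400

Lender A: monthly rate = 9.95%/12 = 0.0082917; payment = 65,000 × 0.0082917 / (1 − (1+0.0082917)^−60) = $1,379.46.
Lender B: monthly rate = 5.5%/12 = 0.0045833; payment = 65,000 × 0.0045833 / (1 − (1+0.0045833)^−60) = $1,241.58.
Over 12 months: Lender A costs 12 × $1,379.46 = $16,553.52; Lender B costs 12 × $1,241.58 + $1,250.00 = $16,148.96.
Lender B is cheaper by $16,553.52 − $16,148.96 = $404.56.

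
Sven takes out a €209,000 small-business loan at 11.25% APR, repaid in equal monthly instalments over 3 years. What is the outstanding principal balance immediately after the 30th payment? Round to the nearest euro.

€39,884

With monthly rate i = 11.25%/12 = 0.0093750, the balance after k of n payments is P · [(1+i)^n − (1+i)^k] / [(1+i)^n − 1].
(1+0.0093750)^36 = 1.39923798 and (1+0.0093750)^30 = 1.32305019, so the balance is 209,000 × (1.39923798 − 1.32305019) / (1.39923798 − 1) = €39,884.10.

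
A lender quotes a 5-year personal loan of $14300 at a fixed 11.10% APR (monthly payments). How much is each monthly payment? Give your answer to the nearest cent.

$311.63

At 11.10% the monthly rate is 0.0092500, so the payment is 14,300 × 0.0092500 / (1 − 1.0092500^−60) = $311.63.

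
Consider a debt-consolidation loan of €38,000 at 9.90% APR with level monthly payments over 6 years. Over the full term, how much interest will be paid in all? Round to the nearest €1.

At 9.90% the monthly rate is 0.0082500, so the payment is 38,000 × 0.0082500 / (1 − 1.0082500^−72) = €702.07.
Total paid = 72 × €702.07 = €50,549.04; interest = €50,549.04 − €38,000 = €12,549.04.

€12,549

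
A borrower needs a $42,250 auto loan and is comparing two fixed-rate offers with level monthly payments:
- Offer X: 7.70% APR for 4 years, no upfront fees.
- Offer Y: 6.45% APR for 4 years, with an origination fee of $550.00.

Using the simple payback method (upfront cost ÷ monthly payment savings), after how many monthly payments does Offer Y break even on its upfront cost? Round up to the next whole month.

23 months

Offer X: monthly rate = 7.7%/12 = 0.0064167; payment = 42,250 × 0.0064167 / (1 − (1+0.0064167)^−48) = $1,025.51.
Offer Y: monthly rate = 6.45%/12 = 0.0053750; payment = 42,250 × 0.0053750 / (1 − (1+0.0053750)^−48) = $1,000.98.
Monthly savings = $1,025.51 − $1,000.98 = $24.53.
Break-even = $550.00 / $24.53 = 22.42 → 23 months.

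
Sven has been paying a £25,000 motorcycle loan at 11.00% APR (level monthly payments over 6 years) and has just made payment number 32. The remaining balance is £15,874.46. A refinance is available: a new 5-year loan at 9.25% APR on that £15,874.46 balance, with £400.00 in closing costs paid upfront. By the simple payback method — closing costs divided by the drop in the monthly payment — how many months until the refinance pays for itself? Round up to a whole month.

3 months

Current payment = 25,000 × 11%/12 / (1 − (1+0.0091667)^−72) = £475.85.
Refinanced payment = 15,874.46 × 0.0077083 / (1 − (1+0.0077083)^−60) = £331.46.
Monthly savings = £475.85 − £331.46 = £144.39.
Break-even = £400.00 / £144.39 = 2.77 → 3 months.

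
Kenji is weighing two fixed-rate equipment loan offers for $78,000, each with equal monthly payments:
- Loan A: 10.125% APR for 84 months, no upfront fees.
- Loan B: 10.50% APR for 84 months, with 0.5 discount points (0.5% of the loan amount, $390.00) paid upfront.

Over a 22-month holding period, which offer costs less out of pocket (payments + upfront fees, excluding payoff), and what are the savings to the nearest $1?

Loan A: at 10.125% the monthly rate is 0.0084375, so the payment is 78,000 × 0.0084375 / (1 − 1.0084375^−84) = $1,299.94.
Loan B: monthly rate = 10.5%/12 = 0.0087500; payment = 78,000 × 0.0087500 / (1 − (1+0.0087500)^−84) = $1,315.13.
Over 22 months: Loan A costs 22 × $1,299.94 = $28,598.68; Loan B costs 22 × $1,315.13 + $390.00 = $29,322.86.
Loan A is cheaper by $29,322.86 − $28,598.68 = $724.18.

Loan A by $724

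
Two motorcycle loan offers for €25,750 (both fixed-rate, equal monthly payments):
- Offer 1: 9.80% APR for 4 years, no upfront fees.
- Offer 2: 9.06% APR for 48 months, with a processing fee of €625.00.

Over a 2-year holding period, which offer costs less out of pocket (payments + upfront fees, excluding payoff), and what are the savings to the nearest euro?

Offer 1: at 9.80% the monthly rate is 0.0081667, so the payment is 25,750 × 0.0081667 / (1 − 1.0081667^−48) = €650.62.
Offer 2: at 9.06% the monthly rate is 0.0075500, so the payment is 25,750 × 0.0075500 / (1 − 1.0075500^−48) = €641.52.
Over 24 months: Offer 1 costs 24 × €650.62 = €15,614.88; Offer 2 costs 24 × €641.52 + €625.00 = €16,021.48.
Offer 1 is cheaper by €16,021.48 − €15,614.88 = €406.60.

Offer 1 by €407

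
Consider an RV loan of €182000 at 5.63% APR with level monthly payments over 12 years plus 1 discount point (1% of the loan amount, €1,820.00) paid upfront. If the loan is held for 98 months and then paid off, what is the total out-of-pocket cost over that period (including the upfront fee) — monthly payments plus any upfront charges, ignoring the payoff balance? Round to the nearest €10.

€172,480

Monthly rate = 5.63%/12 = 0.0046917; payment = 182,000 × 0.0046917 / (1 − (1+0.0046917)^−144) = €1,741.40.
Total outlay = 98 × €1,741.40 + €1,820.00 = €172,477.20.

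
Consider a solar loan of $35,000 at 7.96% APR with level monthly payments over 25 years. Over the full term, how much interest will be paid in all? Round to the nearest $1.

$45,763

At 7.96% the monthly rate is 0.0066333, so the payment is 35,000 × 0.0066333 / (1 − 1.0066333^−300) = $269.21.
Total paid = 300 × $269.21 = $80,763.00; interest = $80,763.00 − $35,000 = $45,763.00.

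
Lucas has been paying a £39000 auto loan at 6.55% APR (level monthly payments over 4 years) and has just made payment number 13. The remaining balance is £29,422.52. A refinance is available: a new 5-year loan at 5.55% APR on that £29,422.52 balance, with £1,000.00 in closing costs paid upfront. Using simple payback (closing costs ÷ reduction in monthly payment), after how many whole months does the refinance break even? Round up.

Current payment = 39,000 × 6.55%/12 / (1 − (1+0.0054583)^−48) = £925.78.
Refinanced payment = 29,422.52 × 0.0046250 / (1 − (1+0.0046250)^−60) = £562.68.
Monthly savings = £925.78 − £562.68 = £363.10.
Break-even = £1,000.00 / £363.10 = 2.75 → 3 months.

3 months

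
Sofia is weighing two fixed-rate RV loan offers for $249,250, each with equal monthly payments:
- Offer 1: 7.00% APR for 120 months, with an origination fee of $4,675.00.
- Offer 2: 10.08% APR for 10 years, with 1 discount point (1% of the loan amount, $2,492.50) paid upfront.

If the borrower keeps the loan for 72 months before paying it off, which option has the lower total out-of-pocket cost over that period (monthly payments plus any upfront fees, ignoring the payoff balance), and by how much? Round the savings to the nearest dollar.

Offer 1: at 7.00% the monthly rate is 0.0058333, so the payment is 249,250 × 0.0058333 / (1 − 1.0058333^−120) = $2,894.00.
Offer 2: monthly rate = 10.08%/12 = 0.0084000; payment = 249,250 × 0.0084000 / (1 − (1+0.0084000)^−120) = $3,304.91.
Over 72 months: Offer 1 costs 72 × $2,894.00 + $4,675.00 = $213,043.00; Offer 2 costs 72 × $3,304.91 + $2,492.50 = $240,446.02.
Offer 1 is cheaper by $240,446.02 − $213,043.00 = $27,403.02.

Offer 1 by $27,403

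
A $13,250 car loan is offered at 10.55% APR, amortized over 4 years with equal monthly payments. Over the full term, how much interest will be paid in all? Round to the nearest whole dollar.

At 10.55% the monthly rate is 0.0087917, so the payment is 13,250 × 0.0087917 / (1 − 1.0087917^−48) = $339.56.
Total paid = 48 × $339.56 = $16,298.88; interest = $16,298.88 − $13,250 = $3,048.88.

$3,049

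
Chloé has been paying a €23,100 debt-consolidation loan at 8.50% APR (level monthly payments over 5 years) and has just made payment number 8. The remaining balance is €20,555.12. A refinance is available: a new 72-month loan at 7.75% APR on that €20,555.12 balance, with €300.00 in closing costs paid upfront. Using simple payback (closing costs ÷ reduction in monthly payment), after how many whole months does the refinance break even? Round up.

Current payment = 23,100 × 8.5%/12 / (1 − (1+0.0070833)^−60) = €473.93.
Refinanced payment = 20,555.12 × 0.0064583 / (1 − (1+0.0064583)^−72) = €357.89.
Monthly savings = €473.93 − €357.89 = €116.04.
Break-even = €300.00 / €116.04 = 2.59 → 3 months.

3 months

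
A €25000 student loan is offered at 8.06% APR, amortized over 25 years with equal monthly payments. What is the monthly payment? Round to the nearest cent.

Monthly rate = 8.06%/12 = 0.0067167; payment = 25,000 × 0.0067167 / (1 − (1+0.0067167)^−300) = €193.95.

€193.95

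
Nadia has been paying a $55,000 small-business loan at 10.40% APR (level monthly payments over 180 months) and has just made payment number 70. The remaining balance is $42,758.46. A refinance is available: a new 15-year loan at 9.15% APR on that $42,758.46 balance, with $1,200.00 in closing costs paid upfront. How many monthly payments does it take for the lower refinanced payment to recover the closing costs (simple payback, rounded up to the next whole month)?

8 months

Current payment = 55,000 × 10.4%/12 / (1 − (1+0.0086667)^−180) = $604.56.
Refinanced payment = 42,758.46 × 0.0076250 / (1 − (1+0.0076250)^−180) = $437.51.
Monthly savings = $604.56 − $437.51 = $167.05.
Break-even = $1,200.00 / $167.05 = 7.18 → 8 months.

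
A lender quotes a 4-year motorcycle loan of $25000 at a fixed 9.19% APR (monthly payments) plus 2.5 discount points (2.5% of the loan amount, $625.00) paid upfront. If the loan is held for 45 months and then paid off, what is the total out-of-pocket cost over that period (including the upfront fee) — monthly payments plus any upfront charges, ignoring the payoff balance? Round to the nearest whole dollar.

$28,722

At 9.19% the monthly rate is 0.0076583, so the payment is 25,000 × 0.0076583 / (1 − 1.0076583^−48) = $624.38.
Total outlay = 45 × $624.38 + $625.00 = $28,722.10.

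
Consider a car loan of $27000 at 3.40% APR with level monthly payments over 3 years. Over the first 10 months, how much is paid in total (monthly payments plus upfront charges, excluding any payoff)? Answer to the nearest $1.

At 3.40% the monthly rate is 0.0028333, so the payment is 27,000 × 0.0028333 / (1 − 1.0028333^−36) = $789.96.
Total outlay = 10 × $789.96 = $7,899.60.

$7,900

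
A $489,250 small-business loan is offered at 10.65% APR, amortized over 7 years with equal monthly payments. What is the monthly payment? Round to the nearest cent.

$8,287.39

Monthly rate = 10.65%/12 = 0.0088750; payment = 489,250 × 0.0088750 / (1 − (1+0.0088750)^−84) = $8,287.39.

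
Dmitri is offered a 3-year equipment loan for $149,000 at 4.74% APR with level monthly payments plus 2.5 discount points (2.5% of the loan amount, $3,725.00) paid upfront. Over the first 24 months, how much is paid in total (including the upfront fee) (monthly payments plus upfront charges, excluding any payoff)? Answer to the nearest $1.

$110,484

Monthly rate = 4.74%/12 = 0.0039500; payment = 149,000 × 0.0039500 / (1 − (1+0.0039500)^−36) = $4,448.29.
Total outlay = 24 × $4,448.29 + $3,725.00 = $110,483.96.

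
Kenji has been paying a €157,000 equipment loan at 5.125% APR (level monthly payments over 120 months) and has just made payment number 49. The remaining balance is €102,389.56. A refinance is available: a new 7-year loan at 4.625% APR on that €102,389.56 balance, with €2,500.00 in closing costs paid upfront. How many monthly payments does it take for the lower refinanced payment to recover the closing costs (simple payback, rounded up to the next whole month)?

11 months

Current payment = 157,000 × 5.125%/12 / (1 − (1+0.0042708)^−120) = €1,674.84.
Refinanced payment = 102,389.56 × 0.0038542 / (1 − (1+0.0038542)^−84) = €1,429.19.
Monthly savings = €1,674.84 − €1,429.19 = €245.65.
Break-even = €2,500.00 / €245.65 = 10.18 → 11 months.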